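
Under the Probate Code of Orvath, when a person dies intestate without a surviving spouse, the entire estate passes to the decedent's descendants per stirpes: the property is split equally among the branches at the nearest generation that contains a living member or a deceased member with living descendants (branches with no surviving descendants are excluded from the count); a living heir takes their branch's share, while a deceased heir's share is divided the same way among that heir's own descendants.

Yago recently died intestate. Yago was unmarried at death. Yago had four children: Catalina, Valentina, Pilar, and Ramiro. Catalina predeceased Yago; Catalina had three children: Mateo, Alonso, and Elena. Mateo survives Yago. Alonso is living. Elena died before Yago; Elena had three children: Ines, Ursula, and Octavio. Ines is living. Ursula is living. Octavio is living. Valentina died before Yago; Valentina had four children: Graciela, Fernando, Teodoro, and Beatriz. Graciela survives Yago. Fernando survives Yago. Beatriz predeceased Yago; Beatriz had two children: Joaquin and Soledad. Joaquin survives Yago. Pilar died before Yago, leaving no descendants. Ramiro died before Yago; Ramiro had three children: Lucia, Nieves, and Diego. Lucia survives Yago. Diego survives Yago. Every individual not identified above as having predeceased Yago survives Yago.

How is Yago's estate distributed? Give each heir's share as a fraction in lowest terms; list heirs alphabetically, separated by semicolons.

There is no surviving spouse, so the entire estate passes to Yago's descendants per stirpes.
Pilar left no surviving issue, so that branch lapses and is disregarded.
The estate is divided into 3 equal shares of 1/3 among Catalina, Valentina, Ramiro.
Catalina predeceased; the 1/3 allotted to Catalina's branch passes to Catalina's issue by representation.
The 1/3 is divided into 3 equal shares of 1/9 among Mateo, Alonso, Elena.
Mateo is living and takes 1/9.
Alonso is living and takes 1/9.
Elena predeceased; the 1/9 allotted to Elena's branch passes to Elena's issue by representation.
The 1/9 is divided into 3 equal shares of 1/27 among Ines, Ursula, Octavio.
Ines is living and takes 1/27.
Ursula is living and takes 1/27.
Octavio is living and takes 1/27.
Valentina predeceased; the 1/3 allotted to Valentina's branch passes to Valentina's issue by representation.
The 1/3 is divided into 4 equal shares of 1/12 among Graciela, Fernando, Teodoro, Beatriz.
Graciela is living and takes 1/12.
Fernando is living and takes 1/12.
Teodoro is living and takes 1/12.
Beatriz predeceased; the 1/12 allotted to Beatriz's branch passes to Beatriz's issue by representation.
The 1/12 is divided into 2 equal shares of 1/24 among Joaquin, Soledad.
Joaquin is living and takes 1/24.
Soledad is living and takes 1/24.
Ramiro predeceased; the 1/3 allotted to Ramiro's branch passes to Ramiro's issue by representation.
The 1/3 is divided into 3 equal shares of 1/9 among Lucia, Nieves, Diego.
Lucia is living and takes 1/9.
Nieves is living and takes 1/9.
Diego is living and takes 1/9.

Alonso 1/9; Diego 1/9; Fernando 1/12; Graciela 1/12; Ines 1/27; Joaquin 1/24; Lucia 1/9; Mateo 1/9; Nieves 1/9; Octavio 1/27; Soledad 1/24; Teodoro 1/12; Ursula 1/27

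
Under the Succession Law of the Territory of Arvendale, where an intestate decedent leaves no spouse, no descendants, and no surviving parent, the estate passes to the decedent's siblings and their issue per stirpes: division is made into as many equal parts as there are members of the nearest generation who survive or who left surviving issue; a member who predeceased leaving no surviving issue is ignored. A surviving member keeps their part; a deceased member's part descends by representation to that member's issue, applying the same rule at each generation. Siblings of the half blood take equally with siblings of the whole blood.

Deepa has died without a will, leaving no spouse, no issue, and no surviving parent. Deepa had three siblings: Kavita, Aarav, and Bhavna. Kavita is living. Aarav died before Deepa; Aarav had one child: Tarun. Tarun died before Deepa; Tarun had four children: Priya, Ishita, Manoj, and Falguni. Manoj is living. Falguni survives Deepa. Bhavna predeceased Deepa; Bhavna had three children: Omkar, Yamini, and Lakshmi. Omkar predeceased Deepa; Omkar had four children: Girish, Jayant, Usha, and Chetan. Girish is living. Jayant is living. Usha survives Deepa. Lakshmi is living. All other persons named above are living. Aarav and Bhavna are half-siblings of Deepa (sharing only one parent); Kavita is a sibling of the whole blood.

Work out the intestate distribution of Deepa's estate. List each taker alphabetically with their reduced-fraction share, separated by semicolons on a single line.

Chetan 1/36; Falguni 1/12; Girish 1/36; Ishita 1/12; Jayant 1/36; Kavita 1/3; Lakshmi 1/9; Manoj 1/12; Priya 1/12; Usha 1/36; Yamini 1/9

No spouse, descendants, or parent survives, so the estate passes to Deepa's siblings per stirpes.
Half-blood and whole-blood siblings take equally under the stated rule.
The estate is divided into 3 equal shares of 1/3 among Kavita, Aarav, Bhavna.
Kavita is living and takes 1/3.
Aarav predeceased; the 1/3 allotted to Aarav's branch passes to Aarav's issue by representation.
Tarun's line is the sole branch at this level, so the full 1/3 passes to Tarun's issue by representation.
The 1/3 is divided into 4 equal shares of 1/12 among Priya, Ishita, Manoj, Falguni.
Priya is living and takes 1/12.
Ishita is living and takes 1/12.
Manoj is living and takes 1/12.
Falguni is living and takes 1/12.
Bhavna predeceased; the 1/3 allotted to Bhavna's branch passes to Bhavna's issue by representation.
The 1/3 is divided into 3 equal shares of 1/9 among Omkar, Yamini, Lakshmi.
Omkar predeceased; the 1/9 allotted to Omkar's branch passes to Omkar's issue by representation.
The 1/9 is divided into 4 equal shares of 1/36 among Girish, Jayant, Usha, Chetan.
Girish is living and takes 1/36.
Jayant is living and takes 1/36.
Usha is living and takes 1/36.
Chetan is living and takes 1/36.
Yamini is living and takes 1/9.
Lakshmi is living and takes 1/9.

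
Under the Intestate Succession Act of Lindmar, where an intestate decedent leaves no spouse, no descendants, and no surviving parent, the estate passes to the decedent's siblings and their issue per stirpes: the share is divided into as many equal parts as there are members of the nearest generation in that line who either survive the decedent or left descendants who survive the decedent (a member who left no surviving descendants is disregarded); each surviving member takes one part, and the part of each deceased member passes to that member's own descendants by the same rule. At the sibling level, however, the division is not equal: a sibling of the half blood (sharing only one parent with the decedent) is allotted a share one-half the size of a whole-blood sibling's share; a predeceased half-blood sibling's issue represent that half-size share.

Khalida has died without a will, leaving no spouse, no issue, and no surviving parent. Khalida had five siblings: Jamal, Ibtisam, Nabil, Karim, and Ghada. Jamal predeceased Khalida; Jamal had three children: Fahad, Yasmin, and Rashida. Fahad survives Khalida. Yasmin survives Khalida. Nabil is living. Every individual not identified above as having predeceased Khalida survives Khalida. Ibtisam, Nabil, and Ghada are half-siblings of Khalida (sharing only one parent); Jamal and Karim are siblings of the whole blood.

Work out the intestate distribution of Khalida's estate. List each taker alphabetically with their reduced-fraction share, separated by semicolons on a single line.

No spouse, descendants, or parent survives, so the estate passes to Khalida's siblings per stirpes.
Half-blood siblings count for one-half the weight of whole-blood siblings at the initial division.
Dividing 1 in proportion to weights (total weight 7/2): Jamal (weight 1) → 2/7; Ibtisam (weight 1/2) → 1/7; Nabil (weight 1/2) → 1/7; Karim (weight 1) → 2/7; Ghada (weight 1/2) → 1/7.
Jamal predeceased; the 2/7 allotted to Jamal's branch passes to Jamal's issue by representation.
The 2/7 is divided into 3 equal shares of 2/21 among Fahad, Yasmin, Rashida.
Fahad is living and takes 2/21.
Yasmin is living and takes 2/21.
Rashida is living and takes 2/21.
Ibtisam is living and takes 1/7.
Nabil is living and takes 1/7.
Karim is living and takes 2/7.
Ghada is living and takes 1/7.

Fahad 2/21; Ghada 1/7; Ibtisam 1/7; Karim 2/7; Nabil 1/7; Rashida 2/21; Yasmin 2/21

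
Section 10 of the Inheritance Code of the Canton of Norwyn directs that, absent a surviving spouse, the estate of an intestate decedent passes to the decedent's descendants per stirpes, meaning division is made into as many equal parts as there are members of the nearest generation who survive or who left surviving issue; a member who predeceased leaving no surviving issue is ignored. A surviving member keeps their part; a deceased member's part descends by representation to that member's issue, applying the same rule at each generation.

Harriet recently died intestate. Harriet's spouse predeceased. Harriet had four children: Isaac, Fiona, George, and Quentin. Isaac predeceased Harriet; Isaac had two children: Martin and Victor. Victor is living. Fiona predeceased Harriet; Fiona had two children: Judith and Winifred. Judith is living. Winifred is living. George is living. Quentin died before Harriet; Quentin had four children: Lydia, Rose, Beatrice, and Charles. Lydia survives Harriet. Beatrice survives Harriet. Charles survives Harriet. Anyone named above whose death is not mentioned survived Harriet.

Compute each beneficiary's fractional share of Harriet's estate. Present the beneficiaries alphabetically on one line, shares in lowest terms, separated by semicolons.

Beatrice 1/16; Charles 1/16; George 1/4; Judith 1/8; Lydia 1/16; Martin 1/8; Rose 1/16; Victor 1/8; Winifred 1/8

There is no surviving spouse, so the entire estate passes to Harriet's descendants per stirpes.
The estate is divided into 4 equal shares of 1/4 among Isaac, Fiona, George, Quentin.
Isaac predeceased; the 1/4 allotted to Isaac's branch passes to Isaac's issue by representation.
The 1/4 is divided into 2 equal shares of 1/8 among Martin, Victor.
Martin is living and takes 1/8.
Victor is living and takes 1/8.
Fiona predeceased; the 1/4 allotted to Fiona's branch passes to Fiona's issue by representation.
The 1/4 is divided into 2 equal shares of 1/8 among Judith, Winifred.
Judith is living and takes 1/8.
Winifred is living and takes 1/8.
George is living and takes 1/4.
Quentin predeceased; the 1/4 allotted to Quentin's branch passes to Quentin's issue by representation.
The 1/4 is divided into 4 equal shares of 1/16 among Lydia, Rose, Beatrice, Charles.
Lydia is living and takes 1/16.
Rose is living and takes 1/16.
Beatrice is living and takes 1/16.
Charles is living and takes 1/16.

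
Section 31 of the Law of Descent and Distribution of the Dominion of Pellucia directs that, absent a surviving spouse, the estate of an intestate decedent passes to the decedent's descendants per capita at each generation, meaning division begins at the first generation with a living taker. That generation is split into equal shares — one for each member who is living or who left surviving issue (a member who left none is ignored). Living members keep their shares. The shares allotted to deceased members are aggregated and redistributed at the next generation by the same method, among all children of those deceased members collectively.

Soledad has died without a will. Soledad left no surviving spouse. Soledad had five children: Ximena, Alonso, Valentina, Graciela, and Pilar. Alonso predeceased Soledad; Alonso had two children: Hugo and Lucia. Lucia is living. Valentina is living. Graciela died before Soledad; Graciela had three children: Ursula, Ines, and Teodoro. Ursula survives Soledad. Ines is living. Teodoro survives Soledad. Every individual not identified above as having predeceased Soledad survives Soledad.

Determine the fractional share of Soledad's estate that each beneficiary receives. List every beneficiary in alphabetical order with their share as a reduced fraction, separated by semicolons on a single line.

Hugo 2/25; Ines 2/25; Lucia 2/25; Pilar 1/5; Teodoro 2/25; Ursula 2/25; Valentina 1/5; Ximena 1/5

There is no surviving spouse, so the entire estate passes to Soledad's descendants per capita at each generation.
At generation 1 (Ximena, Alonso, Valentina, Graciela, Pilar) there are 5 shares of (1)/5 = 1/5 each.
Living: Ximena, Valentina, and Pilar — each takes 1/5.
Deceased: Alonso and Graciela. Their combined 2/5 is pooled and carried to generation 2.
At generation 2 (Hugo, Lucia, Ursula, Ines, Teodoro) there are 5 shares of (2/5)/5 = 2/25 each.
Living: Hugo, Lucia, Ursula, Ines, and Teodoro — each takes 2/25.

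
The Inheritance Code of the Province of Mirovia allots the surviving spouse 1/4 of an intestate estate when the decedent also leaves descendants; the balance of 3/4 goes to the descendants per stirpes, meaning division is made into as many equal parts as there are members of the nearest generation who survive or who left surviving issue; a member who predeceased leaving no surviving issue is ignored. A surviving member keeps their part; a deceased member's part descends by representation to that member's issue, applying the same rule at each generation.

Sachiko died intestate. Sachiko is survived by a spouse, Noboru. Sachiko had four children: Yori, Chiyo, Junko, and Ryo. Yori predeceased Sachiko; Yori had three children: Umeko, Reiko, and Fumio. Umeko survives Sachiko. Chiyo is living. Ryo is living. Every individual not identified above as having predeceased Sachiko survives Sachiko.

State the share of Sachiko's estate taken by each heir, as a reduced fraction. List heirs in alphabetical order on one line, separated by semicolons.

Noboru, as surviving spouse, takes 1/4.
The remaining 3/4 passes to Sachiko's descendants per stirpes.
The 3/4 is divided into 4 equal shares of 3/16 among Yori, Chiyo, Junko, Ryo.
Yori predeceased; the 3/16 allotted to Yori's branch passes to Yori's issue by representation.
The 3/16 is divided into 3 equal shares of 1/16 among Umeko, Reiko, Fumio.
Umeko is living and takes 1/16.
Reiko is living and takes 1/16.
Fumio is living and takes 1/16.
Chiyo is living and takes 3/16.
Junko is living and takes 3/16.
Ryo is living and takes 3/16.

Chiyo 3/16; Fumio 1/16; Junko 3/16; Noboru 1/4; Reiko 1/16; Ryo 3/16; Umeko 1/16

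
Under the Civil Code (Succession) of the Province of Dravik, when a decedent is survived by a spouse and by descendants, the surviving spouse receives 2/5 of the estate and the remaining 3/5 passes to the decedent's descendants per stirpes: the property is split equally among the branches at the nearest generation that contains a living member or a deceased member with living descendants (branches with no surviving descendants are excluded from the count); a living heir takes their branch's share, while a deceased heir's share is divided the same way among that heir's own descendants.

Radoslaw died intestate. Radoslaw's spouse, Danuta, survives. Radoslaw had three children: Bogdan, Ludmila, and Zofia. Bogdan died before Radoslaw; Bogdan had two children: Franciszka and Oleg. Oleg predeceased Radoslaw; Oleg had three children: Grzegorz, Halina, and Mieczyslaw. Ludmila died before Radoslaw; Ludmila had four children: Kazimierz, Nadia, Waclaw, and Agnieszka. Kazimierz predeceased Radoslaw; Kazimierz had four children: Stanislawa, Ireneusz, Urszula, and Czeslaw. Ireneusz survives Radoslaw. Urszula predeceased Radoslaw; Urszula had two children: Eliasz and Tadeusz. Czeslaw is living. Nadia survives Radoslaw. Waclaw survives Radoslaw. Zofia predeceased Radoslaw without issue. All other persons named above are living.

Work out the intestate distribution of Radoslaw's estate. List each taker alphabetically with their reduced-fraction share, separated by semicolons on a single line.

Agnieszka 3/40; Czeslaw 3/160; Danuta 2/5; Eliasz 3/320; Franciszka 3/20; Grzegorz 1/20; Halina 1/20; Ireneusz 3/160; Mieczyslaw 1/20; Nadia 3/40; Stanislawa 3/160; Tadeusz 3/320; Waclaw 3/40

Danuta, as surviving spouse, takes 2/5.
The remaining 3/5 passes to Radoslaw's descendants per stirpes.
Zofia left no surviving issue, so that branch lapses and is disregarded.
The 3/5 is divided into 2 equal shares of 3/10 among Bogdan, Ludmila.
Bogdan predeceased; the 3/10 allotted to Bogdan's branch passes to Bogdan's issue by representation.
The 3/10 is divided into 2 equal shares of 3/20 among Franciszka, Oleg.
Franciszka is living and takes 3/20.
Oleg predeceased; the 3/20 allotted to Oleg's branch passes to Oleg's issue by representation.
The 3/20 is divided into 3 equal shares of 1/20 among Grzegorz, Halina, Mieczyslaw.
Grzegorz is living and takes 1/20.
Halina is living and takes 1/20.
Mieczyslaw is living and takes 1/20.
Ludmila predeceased; the 3/10 allotted to Ludmila's branch passes to Ludmila's issue by representation.
The 3/10 is divided into 4 equal shares of 3/40 among Kazimierz, Nadia, Waclaw, Agnieszka.
Kazimierz predeceased; the 3/40 allotted to Kazimierz's branch passes to Kazimierz's issue by representation.
The 3/40 is divided into 4 equal shares of 3/160 among Stanislawa, Ireneusz, Urszula, Czeslaw.
Stanislawa is living and takes 3/160.
Ireneusz is living and takes 3/160.
Urszula predeceased; the 3/160 allotted to Urszula's branch passes to Urszula's issue by representation.
The 3/160 is divided into 2 equal shares of 3/320 among Eliasz, Tadeusz.
Eliasz is living and takes 3/320.
Tadeusz is living and takes 3/320.
Czeslaw is living and takes 3/160.
Nadia is living and takes 3/40.
Waclaw is living and takes 3/40.
Agnieszka is living and takes 3/40.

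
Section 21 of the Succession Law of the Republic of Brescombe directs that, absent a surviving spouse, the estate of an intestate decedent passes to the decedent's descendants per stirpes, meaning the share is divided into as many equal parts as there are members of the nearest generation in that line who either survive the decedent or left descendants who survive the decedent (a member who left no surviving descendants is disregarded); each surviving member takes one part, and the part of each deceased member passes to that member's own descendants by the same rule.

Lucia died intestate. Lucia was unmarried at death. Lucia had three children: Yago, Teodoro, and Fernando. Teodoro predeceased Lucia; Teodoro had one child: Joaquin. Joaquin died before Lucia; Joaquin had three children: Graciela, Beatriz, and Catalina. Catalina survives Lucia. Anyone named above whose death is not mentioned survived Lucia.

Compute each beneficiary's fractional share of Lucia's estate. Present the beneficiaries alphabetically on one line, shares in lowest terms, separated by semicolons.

There is no surviving spouse, so the entire estate passes to Lucia's descendants per stirpes.
The estate is divided into 3 equal shares of 1/3 among Yago, Teodoro, Fernando.
Yago is living and takes 1/3.
Teodoro predeceased; the 1/3 allotted to Teodoro's branch passes to Teodoro's issue by representation.
Joaquin's line is the sole branch at this level, so the full 1/3 passes to Joaquin's issue by representation.
The 1/3 is divided into 3 equal shares of 1/9 among Graciela, Beatriz, Catalina.
Graciela is living and takes 1/9.
Beatriz is living and takes 1/9.
Catalina is living and takes 1/9.
Fernando is living and takes 1/3.

Beatriz 1/9; Catalina 1/9; Fernando 1/3; Graciela 1/9; Yago 1/3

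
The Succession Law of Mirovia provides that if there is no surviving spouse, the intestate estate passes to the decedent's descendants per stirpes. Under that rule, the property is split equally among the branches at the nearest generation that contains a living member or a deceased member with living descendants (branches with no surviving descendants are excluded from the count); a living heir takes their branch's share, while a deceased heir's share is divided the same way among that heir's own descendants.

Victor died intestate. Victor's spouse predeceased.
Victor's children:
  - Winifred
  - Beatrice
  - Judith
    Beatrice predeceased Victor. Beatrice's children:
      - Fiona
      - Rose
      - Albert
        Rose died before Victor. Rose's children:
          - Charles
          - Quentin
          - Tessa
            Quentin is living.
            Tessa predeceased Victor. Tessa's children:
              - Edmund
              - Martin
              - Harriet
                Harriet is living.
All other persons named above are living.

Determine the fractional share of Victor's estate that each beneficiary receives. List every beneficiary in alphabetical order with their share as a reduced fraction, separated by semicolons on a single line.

Albert 1/9; Charles 1/27; Edmund 1/81; Fiona 1/9; Harriet 1/81; Judith 1/3; Martin 1/81; Quentin 1/27; Winifred 1/3

There is no surviving spouse, so the entire estate passes to Victor's descendants per stirpes.
The estate is divided into 3 equal shares of 1/3 among Winifred, Beatrice, Judith.
Winifred is living and takes 1/3.
Beatrice predeceased; the 1/3 allotted to Beatrice's branch passes to Beatrice's issue by representation.
The 1/3 is divided into 3 equal shares of 1/9 among Fiona, Rose, Albert.
Fiona is living and takes 1/9.
Rose predeceased; the 1/9 allotted to Rose's branch passes to Rose's issue by representation.
The 1/9 is divided into 3 equal shares of 1/27 among Charles, Quentin, Tessa.
Charles is living and takes 1/27.
Quentin is living and takes 1/27.
Tessa predeceased; the 1/27 allotted to Tessa's branch passes to Tessa's issue by representation.
The 1/27 is divided into 3 equal shares of 1/81 among Edmund, Martin, Harriet.
Edmund is living and takes 1/81.
Martin is living and takes 1/81.
Harriet is living and takes 1/81.
Albert is living and takes 1/9.
Judith is living and takes 1/3.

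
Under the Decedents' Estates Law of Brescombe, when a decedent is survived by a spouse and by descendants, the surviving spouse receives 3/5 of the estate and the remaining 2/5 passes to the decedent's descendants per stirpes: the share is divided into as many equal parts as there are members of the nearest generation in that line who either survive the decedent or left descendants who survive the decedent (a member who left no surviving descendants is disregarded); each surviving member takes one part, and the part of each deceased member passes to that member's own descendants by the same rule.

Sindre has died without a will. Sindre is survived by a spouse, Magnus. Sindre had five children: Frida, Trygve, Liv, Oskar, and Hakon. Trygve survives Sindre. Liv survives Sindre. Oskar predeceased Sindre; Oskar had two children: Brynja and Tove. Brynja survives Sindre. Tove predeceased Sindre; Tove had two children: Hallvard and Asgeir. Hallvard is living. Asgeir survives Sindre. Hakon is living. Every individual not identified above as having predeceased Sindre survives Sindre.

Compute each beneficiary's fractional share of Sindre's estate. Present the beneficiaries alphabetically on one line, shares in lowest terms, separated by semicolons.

Asgeir 1/50; Brynja 1/25; Frida 2/25; Hakon 2/25; Hallvard 1/50; Liv 2/25; Magnus 3/5; Trygve 2/25

Magnus, as surviving spouse, takes 3/5.
The remaining 2/5 passes to Sindre's descendants per stirpes.
The 2/5 is divided into 5 equal shares of 2/25 among Frida, Trygve, Liv, Oskar, Hakon.
Frida is living and takes 2/25.
Trygve is living and takes 2/25.
Liv is living and takes 2/25.
Oskar predeceased; the 2/25 allotted to Oskar's branch passes to Oskar's issue by representation.
The 2/25 is divided into 2 equal shares of 1/25 among Brynja, Tove.
Brynja is living and takes 1/25.
Tove predeceased; the 1/25 allotted to Tove's branch passes to Tove's issue by representation.
The 1/25 is divided into 2 equal shares of 1/50 among Hallvard, Asgeir.
Hallvard is living and takes 1/50.
Asgeir is living and takes 1/50.
Hakon is living and takes 2/25.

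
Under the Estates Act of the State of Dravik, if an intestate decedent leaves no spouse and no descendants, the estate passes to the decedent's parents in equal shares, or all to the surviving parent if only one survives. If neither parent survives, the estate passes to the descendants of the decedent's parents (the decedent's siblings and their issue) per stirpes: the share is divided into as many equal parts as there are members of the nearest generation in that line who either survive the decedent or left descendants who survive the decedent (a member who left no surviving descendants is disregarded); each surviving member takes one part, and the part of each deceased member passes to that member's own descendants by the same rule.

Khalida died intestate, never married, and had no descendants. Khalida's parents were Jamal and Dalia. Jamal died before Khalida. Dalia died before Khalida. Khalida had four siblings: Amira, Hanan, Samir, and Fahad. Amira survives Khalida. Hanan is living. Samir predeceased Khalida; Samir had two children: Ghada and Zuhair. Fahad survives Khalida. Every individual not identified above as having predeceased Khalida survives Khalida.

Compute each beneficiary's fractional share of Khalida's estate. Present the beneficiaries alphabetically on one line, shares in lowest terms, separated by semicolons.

Neither parent survives and there are no descendants, so the estate passes to Khalida's siblings and their issue per stirpes.
The estate is divided into 4 equal shares of 1/4 among Amira, Hanan, Samir, Fahad.
Amira is living and takes 1/4.
Hanan is living and takes 1/4.
Samir predeceased; the 1/4 allotted to Samir's branch passes to Samir's issue by representation.
The 1/4 is divided into 2 equal shares of 1/8 among Ghada, Zuhair.
Ghada is living and takes 1/8.
Zuhair is living and takes 1/8.
Fahad is living and takes 1/4.

Amira 1/4; Fahad 1/4; Ghada 1/8; Hanan 1/4; Zuhair 1/8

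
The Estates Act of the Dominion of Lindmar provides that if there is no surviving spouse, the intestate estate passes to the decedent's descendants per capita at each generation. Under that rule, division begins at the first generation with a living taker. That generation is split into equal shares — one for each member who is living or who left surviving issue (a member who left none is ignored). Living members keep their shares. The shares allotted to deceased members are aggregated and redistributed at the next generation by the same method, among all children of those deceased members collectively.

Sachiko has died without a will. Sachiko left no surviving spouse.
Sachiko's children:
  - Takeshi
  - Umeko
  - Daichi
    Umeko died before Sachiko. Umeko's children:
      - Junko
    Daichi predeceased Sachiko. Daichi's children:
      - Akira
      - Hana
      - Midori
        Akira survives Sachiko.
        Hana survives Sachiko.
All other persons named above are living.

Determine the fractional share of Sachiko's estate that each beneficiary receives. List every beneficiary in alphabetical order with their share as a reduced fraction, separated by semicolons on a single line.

There is no surviving spouse, so the entire estate passes to Sachiko's descendants per capita at each generation.
At generation 1 (Takeshi, Umeko, Daichi) there are 3 shares of (1)/3 = 1/3 each.
Living: Takeshi — each takes 1/3.
Deceased: Umeko and Daichi. Their combined 2/3 is pooled and carried to generation 2.
At generation 2 (Junko, Akira, Hana, Midori) there are 4 shares of (2/3)/4 = 1/6 each.
Living: Junko, Akira, Hana, and Midori — each takes 1/6.

Akira 1/6; Hana 1/6; Junko 1/6; Midori 1/6; Takeshi 1/3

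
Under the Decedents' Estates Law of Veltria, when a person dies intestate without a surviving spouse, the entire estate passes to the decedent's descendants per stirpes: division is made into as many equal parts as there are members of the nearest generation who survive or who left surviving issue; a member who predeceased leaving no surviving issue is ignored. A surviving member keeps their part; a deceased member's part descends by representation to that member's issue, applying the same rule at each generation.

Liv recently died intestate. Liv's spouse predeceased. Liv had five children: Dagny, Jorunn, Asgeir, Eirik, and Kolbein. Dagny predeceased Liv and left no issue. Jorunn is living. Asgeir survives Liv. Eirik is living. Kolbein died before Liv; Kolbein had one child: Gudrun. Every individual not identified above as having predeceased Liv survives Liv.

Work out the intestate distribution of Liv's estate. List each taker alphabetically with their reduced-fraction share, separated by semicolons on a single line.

There is no surviving spouse, so the entire estate passes to Liv's descendants per stirpes.
Dagny left no surviving issue, so that branch lapses and is disregarded.
The estate is divided into 4 equal shares of 1/4 among Jorunn, Asgeir, Eirik, Kolbein.
Jorunn is living and takes 1/4.
Asgeir is living and takes 1/4.
Eirik is living and takes 1/4.
Kolbein predeceased; the 1/4 allotted to Kolbein's branch passes to Kolbein's issue by representation.
Gudrun is the sole taker at this level and receives the full 1/4.

Asgeir 1/4; Eirik 1/4; Gudrun 1/4; Jorunn 1/4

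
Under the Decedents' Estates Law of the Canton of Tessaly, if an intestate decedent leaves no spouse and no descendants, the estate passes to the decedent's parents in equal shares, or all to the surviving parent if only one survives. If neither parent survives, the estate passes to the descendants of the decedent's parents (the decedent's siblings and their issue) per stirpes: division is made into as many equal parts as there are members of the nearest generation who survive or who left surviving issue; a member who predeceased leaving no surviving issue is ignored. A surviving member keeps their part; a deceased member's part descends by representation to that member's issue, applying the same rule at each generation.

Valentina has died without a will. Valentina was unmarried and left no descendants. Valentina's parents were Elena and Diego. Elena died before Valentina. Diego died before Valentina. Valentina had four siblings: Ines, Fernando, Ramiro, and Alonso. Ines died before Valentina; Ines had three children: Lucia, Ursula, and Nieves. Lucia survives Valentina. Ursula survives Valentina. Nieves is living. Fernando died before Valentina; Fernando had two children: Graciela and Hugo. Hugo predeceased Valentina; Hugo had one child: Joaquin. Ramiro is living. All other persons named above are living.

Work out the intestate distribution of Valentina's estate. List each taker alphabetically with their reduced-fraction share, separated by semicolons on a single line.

Neither parent survives and there are no descendants, so the estate passes to Valentina's siblings and their issue per stirpes.
The estate is divided into 4 equal shares of 1/4 among Ines, Fernando, Ramiro, Alonso.
Ines predeceased; the 1/4 allotted to Ines's branch passes to Ines's issue by representation.
The 1/4 is divided into 3 equal shares of 1/12 among Lucia, Ursula, Nieves.
Lucia is living and takes 1/12.
Ursula is living and takes 1/12.
Nieves is living and takes 1/12.
Fernando predeceased; the 1/4 allotted to Fernando's branch passes to Fernando's issue by representation.
The 1/4 is divided into 2 equal shares of 1/8 among Graciela, Hugo.
Graciela is living and takes 1/8.
Hugo predeceased; the 1/8 allotted to Hugo's branch passes to Hugo's issue by representation.
Joaquin is the sole taker at this level and receives the full 1/8.
Ramiro is living and takes 1/4.
Alonso is living and takes 1/4.

Alonso 1/4; Graciela 1/8; Joaquin 1/8; Lucia 1/12; Nieves 1/12; Ramiro 1/4; Ursula 1/12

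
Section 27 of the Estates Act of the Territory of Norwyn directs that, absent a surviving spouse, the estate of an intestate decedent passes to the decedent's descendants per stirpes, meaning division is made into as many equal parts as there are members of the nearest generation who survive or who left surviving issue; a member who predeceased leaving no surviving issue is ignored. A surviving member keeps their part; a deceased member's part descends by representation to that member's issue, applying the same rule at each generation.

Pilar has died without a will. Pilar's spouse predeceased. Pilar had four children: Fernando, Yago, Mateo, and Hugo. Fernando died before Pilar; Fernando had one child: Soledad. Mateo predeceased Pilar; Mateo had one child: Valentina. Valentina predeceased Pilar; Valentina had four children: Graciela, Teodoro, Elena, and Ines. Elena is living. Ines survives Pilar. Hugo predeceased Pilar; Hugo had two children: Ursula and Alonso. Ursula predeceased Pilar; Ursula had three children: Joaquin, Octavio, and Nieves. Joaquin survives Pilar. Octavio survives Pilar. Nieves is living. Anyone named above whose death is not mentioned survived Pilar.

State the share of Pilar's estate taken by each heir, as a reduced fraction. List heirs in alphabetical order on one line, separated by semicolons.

There is no surviving spouse, so the entire estate passes to Pilar's descendants per stirpes.
The estate is divided into 4 equal shares of 1/4 among Fernando, Yago, Mateo, Hugo.
Fernando predeceased; the 1/4 allotted to Fernando's branch passes to Fernando's issue by representation.
Soledad is the sole taker at this level and receives the full 1/4.
Yago is living and takes 1/4.
Mateo predeceased; the 1/4 allotted to Mateo's branch passes to Mateo's issue by representation.
Valentina's line is the sole branch at this level, so the full 1/4 passes to Valentina's issue by representation.
The 1/4 is divided into 4 equal shares of 1/16 among Graciela, Teodoro, Elena, Ines.
Graciela is living and takes 1/16.
Teodoro is living and takes 1/16.
Elena is living and takes 1/16.
Ines is living and takes 1/16.
Hugo predeceased; the 1/4 allotted to Hugo's branch passes to Hugo's issue by representation.
The 1/4 is divided into 2 equal shares of 1/8 among Ursula, Alonso.
Ursula predeceased; the 1/8 allotted to Ursula's branch passes to Ursula's issue by representation.
The 1/8 is divided into 3 equal shares of 1/24 among Joaquin, Octavio, Nieves.
Joaquin is living and takes 1/24.
Octavio is living and takes 1/24.
Nieves is living and takes 1/24.
Alonso is living and takes 1/8.

Alonso 1/8; Elena 1/16; Graciela 1/16; Ines 1/16; Joaquin 1/24; Nieves 1/24; Octavio 1/24; Soledad 1/4; Teodoro 1/16; Yago 1/4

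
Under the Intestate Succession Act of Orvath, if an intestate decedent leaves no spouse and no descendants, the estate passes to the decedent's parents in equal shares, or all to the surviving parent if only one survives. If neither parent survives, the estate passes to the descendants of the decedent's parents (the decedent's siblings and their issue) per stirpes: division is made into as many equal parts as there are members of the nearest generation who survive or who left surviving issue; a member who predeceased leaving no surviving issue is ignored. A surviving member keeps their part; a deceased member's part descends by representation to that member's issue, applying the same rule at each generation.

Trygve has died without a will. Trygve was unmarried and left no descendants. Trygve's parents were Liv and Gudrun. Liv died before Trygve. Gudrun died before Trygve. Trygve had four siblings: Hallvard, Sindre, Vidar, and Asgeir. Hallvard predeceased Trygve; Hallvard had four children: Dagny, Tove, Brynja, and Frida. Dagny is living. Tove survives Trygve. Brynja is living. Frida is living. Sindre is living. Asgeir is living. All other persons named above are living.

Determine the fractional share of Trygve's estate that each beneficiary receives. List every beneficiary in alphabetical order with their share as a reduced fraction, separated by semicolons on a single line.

Neither parent survives and there are no descendants, so the estate passes to Trygve's siblings and their issue per stirpes.
The estate is divided into 4 equal shares of 1/4 among Hallvard, Sindre, Vidar, Asgeir.
Hallvard predeceased; the 1/4 allotted to Hallvard's branch passes to Hallvard's issue by representation.
The 1/4 is divided into 4 equal shares of 1/16 among Dagny, Tove, Brynja, Frida.
Dagny is living and takes 1/16.
Tove is living and takes 1/16.
Brynja is living and takes 1/16.
Frida is living and takes 1/16.
Sindre is living and takes 1/4.
Vidar is living and takes 1/4.
Asgeir is living and takes 1/4.

Asgeir 1/4; Brynja 1/16; Dagny 1/16; Frida 1/16; Sindre 1/4; Tove 1/16; Vidar 1/4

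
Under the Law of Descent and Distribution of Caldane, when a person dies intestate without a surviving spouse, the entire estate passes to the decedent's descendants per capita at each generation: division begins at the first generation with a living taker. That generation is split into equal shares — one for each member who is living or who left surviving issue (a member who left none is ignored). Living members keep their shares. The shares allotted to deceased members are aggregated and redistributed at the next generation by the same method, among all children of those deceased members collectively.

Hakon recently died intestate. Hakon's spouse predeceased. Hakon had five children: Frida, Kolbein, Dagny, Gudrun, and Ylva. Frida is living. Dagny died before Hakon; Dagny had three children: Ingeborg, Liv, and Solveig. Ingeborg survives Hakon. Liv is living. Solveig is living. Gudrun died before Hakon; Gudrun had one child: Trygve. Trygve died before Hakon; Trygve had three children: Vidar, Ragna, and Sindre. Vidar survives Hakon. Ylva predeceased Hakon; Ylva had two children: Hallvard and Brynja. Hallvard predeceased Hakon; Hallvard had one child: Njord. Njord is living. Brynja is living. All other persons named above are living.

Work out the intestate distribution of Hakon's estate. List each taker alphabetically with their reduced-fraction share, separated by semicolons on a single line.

Brynja 1/10; Frida 1/5; Ingeborg 1/10; Kolbein 1/5; Liv 1/10; Njord 1/20; Ragna 1/20; Sindre 1/20; Solveig 1/10; Vidar 1/20

There is no surviving spouse, so the entire estate passes to Hakon's descendants per capita at each generation.
At generation 1 (Frida, Kolbein, Dagny, Gudrun, Ylva) there are 5 shares of (1)/5 = 1/5 each.
Living: Frida and Kolbein — each takes 1/5.
Deceased: Dagny, Gudrun, and Ylva. Their combined 3/5 is pooled and carried to generation 2.
At generation 2 (Ingeborg, Liv, Solveig, Trygve, Hallvard, Brynja) there are 6 shares of (3/5)/6 = 1/10 each.
Living: Ingeborg, Liv, Solveig, and Brynja — each takes 1/10.
Deceased: Trygve and Hallvard. Their combined 1/5 is pooled and carried to generation 3.
At generation 3 (Vidar, Ragna, Sindre, Njord) there are 4 shares of (1/5)/4 = 1/20 each.
Living: Vidar, Ragna, Sindre, and Njord — each takes 1/20.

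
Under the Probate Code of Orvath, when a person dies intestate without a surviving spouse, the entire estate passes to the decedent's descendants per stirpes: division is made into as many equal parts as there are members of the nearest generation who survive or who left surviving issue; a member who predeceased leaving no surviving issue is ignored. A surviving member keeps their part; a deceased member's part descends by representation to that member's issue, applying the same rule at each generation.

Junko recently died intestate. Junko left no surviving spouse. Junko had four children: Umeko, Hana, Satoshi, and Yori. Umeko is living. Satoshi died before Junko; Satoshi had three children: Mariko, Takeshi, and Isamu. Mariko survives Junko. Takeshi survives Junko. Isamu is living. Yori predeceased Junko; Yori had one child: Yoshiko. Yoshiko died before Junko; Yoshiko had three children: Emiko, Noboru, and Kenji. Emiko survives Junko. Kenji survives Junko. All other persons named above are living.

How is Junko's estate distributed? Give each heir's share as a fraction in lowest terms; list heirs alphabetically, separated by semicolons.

There is no surviving spouse, so the entire estate passes to Junko's descendants per stirpes.
The estate is divided into 4 equal shares of 1/4 among Umeko, Hana, Satoshi, Yori.
Umeko is living and takes 1/4.
Hana is living and takes 1/4.
Satoshi predeceased; the 1/4 allotted to Satoshi's branch passes to Satoshi's issue by representation.
The 1/4 is divided into 3 equal shares of 1/12 among Mariko, Takeshi, Isamu.
Mariko is living and takes 1/12.
Takeshi is living and takes 1/12.
Isamu is living and takes 1/12.
Yori predeceased; the 1/4 allotted to Yori's branch passes to Yori's issue by representation.
Yoshiko's line is the sole branch at this level, so the full 1/4 passes to Yoshiko's issue by representation.
The 1/4 is divided into 3 equal shares of 1/12 among Emiko, Noboru, Kenji.
Emiko is living and takes 1/12.
Noboru is living and takes 1/12.
Kenji is living and takes 1/12.

Emiko 1/12; Hana 1/4; Isamu 1/12; Kenji 1/12; Mariko 1/12; Noboru 1/12; Takeshi 1/12; Umeko 1/4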